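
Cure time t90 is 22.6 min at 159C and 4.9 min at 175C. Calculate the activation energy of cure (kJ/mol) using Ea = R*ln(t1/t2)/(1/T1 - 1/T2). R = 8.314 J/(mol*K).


T1 = 432.15 K, T2 = 448.15 K
1/T1 - 1/T2 = 8.2616e-05
ln(t1/t2) = ln(22.6/4.9) = 1.5287
Ea = 8.314 * 1.5287 / 8.2616e-05 = 153841.8160 J/mol
Ea = 153.84 kJ/mol

153.84 kJ/mol


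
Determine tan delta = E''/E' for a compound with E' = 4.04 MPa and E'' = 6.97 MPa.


tan delta = E'' / E'
= 6.97 / 4.04
= 1.7252

tan delta = 1.7252


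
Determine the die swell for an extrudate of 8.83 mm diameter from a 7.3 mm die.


Die swell ratio = D_extrudate / D_die
= 8.83 / 7.3
= 1.21

Die swell = 1.21


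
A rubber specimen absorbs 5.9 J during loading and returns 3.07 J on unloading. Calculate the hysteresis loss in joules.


Hysteresis loss = loading - unloading
= 5.9 - 3.07
= 2.83 J

2.83 J


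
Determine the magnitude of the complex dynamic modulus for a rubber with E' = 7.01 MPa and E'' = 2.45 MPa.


|E*| = sqrt(E'^2 + E''^2)
= sqrt(7.01^2 + 2.45^2)
= sqrt(49.1401 + 6.0025)
= 7.426 MPa

7.426 MPa


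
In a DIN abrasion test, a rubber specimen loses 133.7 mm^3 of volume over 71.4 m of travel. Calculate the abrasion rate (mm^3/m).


Rate = volume_loss / distance
= 133.7 / 71.4
= 1.873 mm^3/m

1.873 mm^3/m


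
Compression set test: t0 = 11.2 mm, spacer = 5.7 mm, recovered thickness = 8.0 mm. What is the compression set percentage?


CS = (t0 - recovered) / (t0 - ts) * 100
= (11.2 - 8.0) / (11.2 - 5.7) * 100
= 3.2 / 5.5 * 100
= 58.2%

58.2%


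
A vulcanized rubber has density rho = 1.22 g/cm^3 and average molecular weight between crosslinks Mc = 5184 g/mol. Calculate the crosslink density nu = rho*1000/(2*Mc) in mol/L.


nu = rho * 1000 / (2 * Mc)
nu = 1.22 * 1000 / (2 * 5184)
nu = 1220.0 / 10368
nu = 0.1177 mol/L

0.1177 mol/L


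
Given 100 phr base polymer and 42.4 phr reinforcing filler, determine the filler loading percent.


Filler % = filler / (rubber + filler) * 100
= 42.4 / (100 + 42.4) * 100
= 42.4 / 142.4 * 100
= 29.78%

29.78%


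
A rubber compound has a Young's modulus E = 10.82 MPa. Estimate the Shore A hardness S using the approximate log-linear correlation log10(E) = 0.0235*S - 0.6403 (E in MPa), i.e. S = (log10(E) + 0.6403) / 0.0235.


log10(E) = 0.0235*S - 0.6403  =>  S = (log10(E) + 0.6403) / 0.0235
log10(10.82) = 1.034227
S = (1.034227 + 0.6403) / 0.0235 = 1.674527 / 0.0235
S = 71.3

Shore A = 71.3


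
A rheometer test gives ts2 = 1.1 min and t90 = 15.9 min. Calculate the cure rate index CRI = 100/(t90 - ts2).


CRI = 100 / (t90 - ts2)
= 100 / (15.9 - 1.1)
= 100 / 14.8
= 6.76 min^-1

6.76 min^-1


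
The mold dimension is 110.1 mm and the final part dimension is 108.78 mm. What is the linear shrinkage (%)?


Shrinkage = (mold - part) / mold * 100
= (110.1 - 108.78) / 110.1 * 100
= 1.32 / 110.1 * 100
= 1.2%

1.2%


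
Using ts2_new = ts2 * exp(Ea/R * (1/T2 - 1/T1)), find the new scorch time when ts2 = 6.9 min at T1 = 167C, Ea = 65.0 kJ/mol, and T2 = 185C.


Convert temperatures: T1 = 167 + 273.15 = 440.15 K, T2 = 185 + 273.15 = 458.15 K
ts2_new = 6.9 * exp(65000 / 8.314 * (1/458.15 - 1/440.15))
1/T2 - 1/T1 = -8.9261e-05
ts2_new = 3.43 min

3.43 min


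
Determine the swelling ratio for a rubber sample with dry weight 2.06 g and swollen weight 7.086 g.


Q = W_swollen / W_dry
Q = 7.086 / 2.06
Q = 3.44

Q = 3.44


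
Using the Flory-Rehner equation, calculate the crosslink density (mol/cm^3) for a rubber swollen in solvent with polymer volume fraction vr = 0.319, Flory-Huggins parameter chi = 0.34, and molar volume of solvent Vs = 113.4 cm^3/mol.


ln(1 - vr) = ln(1 - 0.319) = -0.3842
Numerator = -((-0.3842) + 0.319 + 0.34 * 0.319^2) = 0.0306
Denominator = 113.4 * (0.319^(1/3) - 0.319/2) = 59.3963
nu = 0.0306 / 59.3963 = 5.1509e-04 mol/cm^3

5.1509e-04 mol/cm^3


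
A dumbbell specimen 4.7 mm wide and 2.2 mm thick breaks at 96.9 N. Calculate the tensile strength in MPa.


Area = width * thickness = 4.7 * 2.2 = 10.34 mm^2
TS = force / area = 96.9 / 10.34 = 9.37 MPa

9.37 MPa


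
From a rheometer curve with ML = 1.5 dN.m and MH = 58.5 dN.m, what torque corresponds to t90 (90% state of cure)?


M90 = ML + 0.9 * (MH - ML)
M90 = 1.5 + 0.9 * (58.5 - 1.5)
M90 = 1.5 + 0.9 * 57.0
M90 = 52.8 dN.m

52.8 dN.m


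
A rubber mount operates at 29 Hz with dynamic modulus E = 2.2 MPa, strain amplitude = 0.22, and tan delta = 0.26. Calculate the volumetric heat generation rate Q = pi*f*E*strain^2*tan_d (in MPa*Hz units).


Q = pi * f * E * strain^2 * tan_d
= pi * 29 * 2.2 * 0.22^2 * 0.26
= pi * 29 * 2.2 * 0.0484 * 0.26
= 2.5223

Q = 2.5223


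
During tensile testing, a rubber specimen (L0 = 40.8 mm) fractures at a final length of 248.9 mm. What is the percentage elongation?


Elongation = (Lf - L0) / L0 * 100
= (248.9 - 40.8) / 40.8 * 100
= 208.1 / 40.8 * 100
= 510.0%

510.0%


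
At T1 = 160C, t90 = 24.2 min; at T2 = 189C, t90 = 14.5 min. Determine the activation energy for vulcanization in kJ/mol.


T1 = 433.15 K, T2 = 462.15 K
1/T1 - 1/T2 = 1.4487e-04
ln(t1/t2) = ln(24.2/14.5) = 0.5122
Ea = 8.314 * 0.5122 / 1.4487e-04 = 29395.1886 J/mol
Ea = 29.4 kJ/mol

29.4 kJ/mol


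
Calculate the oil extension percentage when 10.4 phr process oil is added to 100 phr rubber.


Oil % = oil / (100 + oil) * 100
= 10.4 / (100 + 10.4) * 100
= 10.4 / 110.4 * 100
= 9.42%

9.42%


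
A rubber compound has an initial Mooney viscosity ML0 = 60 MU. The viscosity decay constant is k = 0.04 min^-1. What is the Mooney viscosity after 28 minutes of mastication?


ML = ML0 * exp(-k * t)
ML = 60 * exp(-0.04 * 28)
ML = 60 * 0.3263
ML = 19.58 MU

19.58 MU


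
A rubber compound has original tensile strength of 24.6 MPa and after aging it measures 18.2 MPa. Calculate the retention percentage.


Retention = aged / original * 100
= 18.2 / 24.6 * 100
= 74.0%

74.0%


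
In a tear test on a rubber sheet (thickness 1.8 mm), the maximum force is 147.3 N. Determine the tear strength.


Tear strength = force / thickness
= 147.3 / 1.8
= 81.83 N/mm

81.83 N/mm


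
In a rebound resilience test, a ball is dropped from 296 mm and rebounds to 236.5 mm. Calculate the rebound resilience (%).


Resilience = h_rebound / h_drop * 100
= 236.5 / 296 * 100
= 79.9%

79.9%


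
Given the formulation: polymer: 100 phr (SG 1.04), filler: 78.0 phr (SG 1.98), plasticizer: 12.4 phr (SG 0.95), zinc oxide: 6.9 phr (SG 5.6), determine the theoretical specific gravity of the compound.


Sum of weights = 197.3
Volume contributions:
  polymer: 100/1.04 = 96.1538
  filler: 78.0/1.98 = 39.3939
  plasticizer: 12.4/0.95 = 13.0526
  zinc oxide: 6.9/5.6 = 1.2321
Sum of volumes = 149.8326
SG = 197.3 / 149.8326 = 1.317

SG = 1.317


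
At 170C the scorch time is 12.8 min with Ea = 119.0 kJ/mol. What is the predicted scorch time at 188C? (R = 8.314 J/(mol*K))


Convert temperatures: T1 = 170 + 273.15 = 443.15 K, T2 = 188 + 273.15 = 461.15 K
ts2_new = 12.8 * exp(119000 / 8.314 * (1/461.15 - 1/443.15))
1/T2 - 1/T1 = -8.8080e-05
ts2_new = 3.63 min

3.63 min


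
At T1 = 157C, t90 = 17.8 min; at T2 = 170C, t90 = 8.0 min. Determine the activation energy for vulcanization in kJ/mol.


T1 = 430.15 K, T2 = 443.15 K
1/T1 - 1/T2 = 6.8198e-05
ln(t1/t2) = ln(17.8/8.0) = 0.7998
Ea = 8.314 * 0.7998 / 6.8198e-05 = 97497.9205 J/mol
Ea = 97.5 kJ/mol

97.5 kJ/mol


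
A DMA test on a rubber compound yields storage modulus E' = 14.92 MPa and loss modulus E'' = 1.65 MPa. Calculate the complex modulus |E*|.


|E*| = sqrt(E'^2 + E''^2)
= sqrt(14.92^2 + 1.65^2)
= sqrt(222.6064 + 2.7225)
= 15.011 MPa

15.011 MPa


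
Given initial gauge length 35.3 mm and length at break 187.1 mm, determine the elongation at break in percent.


Elongation = (Lf - L0) / L0 * 100
= (187.1 - 35.3) / 35.3 * 100
= 151.8 / 35.3 * 100
= 430.0%

430.0%


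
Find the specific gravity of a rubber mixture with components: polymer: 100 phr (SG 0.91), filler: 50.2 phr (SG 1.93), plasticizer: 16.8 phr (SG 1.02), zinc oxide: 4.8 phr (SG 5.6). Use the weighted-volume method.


Sum of weights = 171.8
Volume contributions:
  polymer: 100/0.91 = 109.8901
  filler: 50.2/1.93 = 26.0104
  plasticizer: 16.8/1.02 = 16.4706
  zinc oxide: 4.8/5.6 = 0.8571
Sum of volumes = 153.2282
SG = 171.8 / 153.2282 = 1.121

SG = 1.121


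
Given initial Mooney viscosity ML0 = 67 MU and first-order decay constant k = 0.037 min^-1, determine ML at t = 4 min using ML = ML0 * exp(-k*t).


ML = ML0 * exp(-k * t)
ML = 67 * exp(-0.037 * 4)
ML = 67 * 0.8624
ML = 57.78 MU

57.78 MU


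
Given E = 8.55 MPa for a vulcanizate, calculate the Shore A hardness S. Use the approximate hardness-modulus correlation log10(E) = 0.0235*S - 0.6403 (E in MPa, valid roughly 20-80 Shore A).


log10(E) = 0.0235*S - 0.6403  =>  S = (log10(E) + 0.6403) / 0.0235
log10(8.55) = 0.931966
S = (0.931966 + 0.6403) / 0.0235 = 1.572266 / 0.0235
S = 66.9

Shore A = 66.9


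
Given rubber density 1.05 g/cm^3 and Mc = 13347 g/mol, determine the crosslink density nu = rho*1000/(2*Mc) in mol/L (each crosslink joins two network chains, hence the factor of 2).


nu = rho * 1000 / (2 * Mc)
nu = 1.05 * 1000 / (2 * 13347)
nu = 1050.0 / 26694
nu = 0.0393 mol/L

0.0393 mol/L


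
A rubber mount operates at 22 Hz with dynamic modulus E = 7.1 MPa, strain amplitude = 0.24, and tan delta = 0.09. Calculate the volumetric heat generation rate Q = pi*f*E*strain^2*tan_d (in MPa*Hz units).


Q = pi * f * E * strain^2 * tan_d
= pi * 22 * 7.1 * 0.24^2 * 0.09
= pi * 22 * 7.1 * 0.0576 * 0.09
= 2.5439

Q = 2.5439


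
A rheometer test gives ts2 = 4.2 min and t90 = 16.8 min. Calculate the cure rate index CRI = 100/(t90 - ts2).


CRI = 100 / (t90 - ts2)
= 100 / (16.8 - 4.2)
= 100 / 12.6
= 7.94 min^-1

7.94 min^-1


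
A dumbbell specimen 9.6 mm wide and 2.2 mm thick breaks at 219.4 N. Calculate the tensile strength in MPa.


Area = width * thickness = 9.6 * 2.2 = 21.12 mm^2
TS = force / area = 219.4 / 21.12 = 10.39 MPa

10.39 MPa


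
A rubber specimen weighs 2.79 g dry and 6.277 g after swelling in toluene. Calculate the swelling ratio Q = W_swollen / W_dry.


Q = W_swollen / W_dry
Q = 6.277 / 2.79
Q = 2.25

Q = 2.25


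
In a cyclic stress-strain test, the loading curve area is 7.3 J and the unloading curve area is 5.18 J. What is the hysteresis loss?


Hysteresis loss = loading - unloading
= 7.3 - 5.18
= 2.12 J

2.12 J


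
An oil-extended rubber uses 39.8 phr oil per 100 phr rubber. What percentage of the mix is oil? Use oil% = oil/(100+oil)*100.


Oil % = oil / (100 + oil) * 100
= 39.8 / (100 + 39.8) * 100
= 39.8 / 139.8 * 100
= 28.47%

28.47%


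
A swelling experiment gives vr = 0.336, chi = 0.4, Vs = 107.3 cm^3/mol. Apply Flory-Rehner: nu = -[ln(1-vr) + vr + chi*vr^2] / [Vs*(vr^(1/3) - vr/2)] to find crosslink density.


ln(1 - vr) = ln(1 - 0.336) = -0.4095
Numerator = -((-0.4095) + 0.336 + 0.4 * 0.336^2) = 0.0283
Denominator = 107.3 * (0.336^(1/3) - 0.336/2) = 56.5691
nu = 0.0283 / 56.5691 = 5.0053e-04 mol/cm^3

5.0053e-04 mol/cm^3


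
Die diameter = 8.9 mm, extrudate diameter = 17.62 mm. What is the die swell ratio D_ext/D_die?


Die swell ratio = D_extrudate / D_die
= 17.62 / 8.9
= 1.98

Die swell = 1.98


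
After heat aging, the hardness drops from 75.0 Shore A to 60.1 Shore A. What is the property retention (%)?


Retention = aged / original * 100
= 60.1 / 75.0 * 100
= 80.1%

80.1%


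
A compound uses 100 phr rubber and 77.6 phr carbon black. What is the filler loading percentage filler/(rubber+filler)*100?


Filler % = filler / (rubber + filler) * 100
= 77.6 / (100 + 77.6) * 100
= 77.6 / 177.6 * 100
= 43.69%

43.69%


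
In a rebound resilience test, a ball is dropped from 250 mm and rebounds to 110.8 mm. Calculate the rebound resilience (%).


Resilience = h_rebound / h_drop * 100
= 110.8 / 250 * 100
= 44.3%

44.3%


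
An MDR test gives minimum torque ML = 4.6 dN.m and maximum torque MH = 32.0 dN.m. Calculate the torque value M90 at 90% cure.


M90 = ML + 0.9 * (MH - ML)
M90 = 4.6 + 0.9 * (32.0 - 4.6)
M90 = 4.6 + 0.9 * 27.4
M90 = 29.26 dN.m

29.26 dN.m


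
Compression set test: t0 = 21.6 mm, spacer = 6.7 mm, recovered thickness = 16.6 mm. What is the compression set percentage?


CS = (t0 - recovered) / (t0 - ts) * 100
= (21.6 - 16.6) / (21.6 - 6.7) * 100
= 5.0 / 14.9 * 100
= 33.6%

33.6%


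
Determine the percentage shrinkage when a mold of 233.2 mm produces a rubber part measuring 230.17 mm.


Shrinkage = (mold - part) / mold * 100
= (233.2 - 230.17) / 233.2 * 100
= 3.03 / 233.2 * 100
= 1.3%

1.3%


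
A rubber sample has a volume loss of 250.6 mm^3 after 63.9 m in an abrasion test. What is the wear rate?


Rate = volume_loss / distance
= 250.6 / 63.9
= 3.922 mm^3/m

3.922 mm^3/m


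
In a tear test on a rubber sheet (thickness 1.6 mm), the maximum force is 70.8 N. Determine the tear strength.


Tear strength = force / thickness
= 70.8 / 1.6
= 44.25 N/mm

44.25 N/mm


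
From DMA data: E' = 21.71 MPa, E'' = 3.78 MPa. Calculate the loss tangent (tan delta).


tan delta = E'' / E'
= 3.78 / 21.71
= 0.1741

tan delta = 0.1741


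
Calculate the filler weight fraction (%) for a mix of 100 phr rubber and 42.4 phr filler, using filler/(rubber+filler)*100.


Filler % = filler / (rubber + filler) * 100
= 42.4 / (100 + 42.4) * 100
= 42.4 / 142.4 * 100
= 29.78%

29.78%


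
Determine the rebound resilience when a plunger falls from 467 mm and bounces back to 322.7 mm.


Resilience = h_rebound / h_drop * 100
= 322.7 / 467 * 100
= 69.1%

69.1%


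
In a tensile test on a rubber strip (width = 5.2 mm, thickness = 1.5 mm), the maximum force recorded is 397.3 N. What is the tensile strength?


Area = width * thickness = 5.2 * 1.5 = 7.8 mm^2
TS = force / area = 397.3 / 7.8 = 50.94 MPa

50.94 MPa


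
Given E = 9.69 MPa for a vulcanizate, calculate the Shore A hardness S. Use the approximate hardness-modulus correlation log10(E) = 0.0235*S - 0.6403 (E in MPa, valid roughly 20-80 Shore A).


log10(E) = 0.0235*S - 0.6403  =>  S = (log10(E) + 0.6403) / 0.0235
log10(9.69) = 0.986324
S = (0.986324 + 0.6403) / 0.0235 = 1.626624 / 0.0235
S = 69.2

Shore A = 69.2


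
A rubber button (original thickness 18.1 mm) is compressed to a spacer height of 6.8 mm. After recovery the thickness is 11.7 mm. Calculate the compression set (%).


CS = (t0 - recovered) / (t0 - ts) * 100
= (18.1 - 11.7) / (18.1 - 6.8) * 100
= 6.4 / 11.3 * 100
= 56.6%

56.6%


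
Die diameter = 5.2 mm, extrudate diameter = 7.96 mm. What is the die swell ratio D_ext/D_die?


Die swell ratio = D_extrudate / D_die
= 7.96 / 5.2
= 1.531

Die swell = 1.531


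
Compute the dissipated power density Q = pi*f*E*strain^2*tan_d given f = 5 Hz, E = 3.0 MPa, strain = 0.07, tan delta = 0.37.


Q = pi * f * E * strain^2 * tan_d
= pi * 5 * 3.0 * 0.07^2 * 0.37
= pi * 5 * 3.0 * 0.0049 * 0.37
= 0.0854

Q = 0.0854


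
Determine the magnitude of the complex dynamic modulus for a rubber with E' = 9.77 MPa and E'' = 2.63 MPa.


|E*| = sqrt(E'^2 + E''^2)
= sqrt(9.77^2 + 2.63^2)
= sqrt(95.4529 + 6.9169)
= 10.118 MPa

10.118 MPa


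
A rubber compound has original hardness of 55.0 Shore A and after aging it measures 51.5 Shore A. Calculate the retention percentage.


Retention = aged / original * 100
= 51.5 / 55.0 * 100
= 93.6%

93.6%


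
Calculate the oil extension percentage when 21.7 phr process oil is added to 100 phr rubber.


Oil % = oil / (100 + oil) * 100
= 21.7 / (100 + 21.7) * 100
= 21.7 / 121.7 * 100
= 17.83%

17.83%


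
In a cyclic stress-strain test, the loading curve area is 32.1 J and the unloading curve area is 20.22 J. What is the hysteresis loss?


Hysteresis loss = loading - unloading
= 32.1 - 20.22
= 11.88 J

11.88 J


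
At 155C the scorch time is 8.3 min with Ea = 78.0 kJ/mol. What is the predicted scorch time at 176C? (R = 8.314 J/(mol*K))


Convert temperatures: T1 = 155 + 273.15 = 428.15 K, T2 = 176 + 273.15 = 449.15 K
ts2_new = 8.3 * exp(78000 / 8.314 * (1/449.15 - 1/428.15))
1/T2 - 1/T1 = -1.0920e-04
ts2_new = 2.98 min

2.98 min


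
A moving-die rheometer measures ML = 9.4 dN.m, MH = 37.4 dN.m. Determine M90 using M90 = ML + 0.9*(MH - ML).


M90 = ML + 0.9 * (MH - ML)
M90 = 9.4 + 0.9 * (37.4 - 9.4)
M90 = 9.4 + 0.9 * 28.0
M90 = 34.6 dN.m

34.6 dN.m


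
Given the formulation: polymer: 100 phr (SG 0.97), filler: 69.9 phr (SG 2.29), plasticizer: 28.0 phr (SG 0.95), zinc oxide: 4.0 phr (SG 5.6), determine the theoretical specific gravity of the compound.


Sum of weights = 201.9
Volume contributions:
  polymer: 100/0.97 = 103.0928
  filler: 69.9/2.29 = 30.5240
  plasticizer: 28.0/0.95 = 29.4737
  zinc oxide: 4.0/5.6 = 0.7143
Sum of volumes = 163.8048
SG = 201.9 / 163.8048 = 1.233

SG = 1.233


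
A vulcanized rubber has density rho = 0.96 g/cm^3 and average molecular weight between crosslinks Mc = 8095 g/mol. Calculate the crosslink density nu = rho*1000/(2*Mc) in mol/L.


nu = rho * 1000 / (2 * Mc)
nu = 0.96 * 1000 / (2 * 8095)
nu = 960.0 / 16190
nu = 0.0593 mol/L

0.0593 mol/L


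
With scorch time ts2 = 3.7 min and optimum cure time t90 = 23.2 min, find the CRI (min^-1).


CRI = 100 / (t90 - ts2)
= 100 / (23.2 - 3.7)
= 100 / 19.5
= 5.13 min^-1

5.13 min^-1


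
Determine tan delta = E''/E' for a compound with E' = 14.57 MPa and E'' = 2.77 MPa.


tan delta = E'' / E'
= 2.77 / 14.57
= 0.1901

tan delta = 0.1901


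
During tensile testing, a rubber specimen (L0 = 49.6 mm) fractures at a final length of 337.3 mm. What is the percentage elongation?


Elongation = (Lf - L0) / L0 * 100
= (337.3 - 49.6) / 49.6 * 100
= 287.7 / 49.6 * 100
= 580.0%

580.0%


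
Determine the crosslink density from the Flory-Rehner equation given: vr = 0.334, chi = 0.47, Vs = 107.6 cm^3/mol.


ln(1 - vr) = ln(1 - 0.334) = -0.4065
Numerator = -((-0.4065) + 0.334 + 0.47 * 0.334^2) = 0.0200
Denominator = 107.6 * (0.334^(1/3) - 0.334/2) = 56.6862
nu = 0.0200 / 56.6862 = 3.5342e-04 mol/cm^3

3.5342e-04 mol/cm^3


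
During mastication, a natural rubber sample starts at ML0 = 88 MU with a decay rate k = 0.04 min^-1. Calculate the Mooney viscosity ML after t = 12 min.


ML = ML0 * exp(-k * t)
ML = 88 * exp(-0.04 * 12)
ML = 88 * 0.6188
ML = 54.45 MU

54.45 MU


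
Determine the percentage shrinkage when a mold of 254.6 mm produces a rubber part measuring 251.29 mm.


Shrinkage = (mold - part) / mold * 100
= (254.6 - 251.29) / 254.6 * 100
= 3.31 / 254.6 * 100
= 1.3%

1.3%


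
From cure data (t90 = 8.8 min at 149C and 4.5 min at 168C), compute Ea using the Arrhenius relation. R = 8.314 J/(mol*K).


T1 = 422.15 K, T2 = 441.15 K
1/T1 - 1/T2 = 1.0202e-04
ln(t1/t2) = ln(8.8/4.5) = 0.6707
Ea = 8.314 * 0.6707 / 1.0202e-04 = 54653.9024 J/mol
Ea = 54.65 kJ/mol

54.65 kJ/mol


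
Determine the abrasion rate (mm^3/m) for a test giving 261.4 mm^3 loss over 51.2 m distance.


Rate = volume_loss / distance
= 261.4 / 51.2
= 5.105 mm^3/m

5.105 mm^3/m


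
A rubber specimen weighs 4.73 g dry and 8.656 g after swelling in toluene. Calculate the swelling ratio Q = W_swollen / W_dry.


Q = W_swollen / W_dry
Q = 8.656 / 4.73
Q = 1.83

Q = 1.83


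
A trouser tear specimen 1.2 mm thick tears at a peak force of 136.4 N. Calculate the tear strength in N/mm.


Tear strength = force / thickness
= 136.4 / 1.2
= 113.67 N/mm

113.67 N/mm


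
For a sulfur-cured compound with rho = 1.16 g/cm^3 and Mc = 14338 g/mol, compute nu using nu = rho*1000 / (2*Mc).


nu = rho * 1000 / (2 * Mc)
nu = 1.16 * 1000 / (2 * 14338)
nu = 1160.0 / 28676
nu = 0.0405 mol/L

0.0405 mol/L


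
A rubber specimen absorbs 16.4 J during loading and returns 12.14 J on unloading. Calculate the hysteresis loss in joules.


Hysteresis loss = loading - unloading
= 16.4 - 12.14
= 4.26 J

4.26 J


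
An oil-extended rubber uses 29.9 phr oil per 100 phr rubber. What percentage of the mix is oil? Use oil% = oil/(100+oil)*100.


Oil % = oil / (100 + oil) * 100
= 29.9 / (100 + 29.9) * 100
= 29.9 / 129.9 * 100
= 23.02%

23.02%


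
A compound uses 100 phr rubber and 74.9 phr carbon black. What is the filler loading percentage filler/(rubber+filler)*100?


Filler % = filler / (rubber + filler) * 100
= 74.9 / (100 + 74.9) * 100
= 74.9 / 174.9 * 100
= 42.82%

42.82%


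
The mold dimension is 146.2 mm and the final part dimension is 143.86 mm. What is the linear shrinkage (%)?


Shrinkage = (mold - part) / mold * 100
= (146.2 - 143.86) / 146.2 * 100
= 2.34 / 146.2 * 100
= 1.6%

1.6%


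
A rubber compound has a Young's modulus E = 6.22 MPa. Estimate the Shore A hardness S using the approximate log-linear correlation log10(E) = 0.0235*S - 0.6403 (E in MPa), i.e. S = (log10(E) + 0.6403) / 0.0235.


log10(E) = 0.0235*S - 0.6403  =>  S = (log10(E) + 0.6403) / 0.0235
log10(6.22) = 0.793790
S = (0.793790 + 0.6403) / 0.0235 = 1.434090 / 0.0235
S = 61.0

Shore A = 61.0


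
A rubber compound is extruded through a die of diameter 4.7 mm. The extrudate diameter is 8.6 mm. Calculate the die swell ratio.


Die swell ratio = D_extrudate / D_die
= 8.6 / 4.7
= 1.83

Die swell = 1.83


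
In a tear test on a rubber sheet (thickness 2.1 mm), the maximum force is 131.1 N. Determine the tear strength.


Tear strength = force / thickness
= 131.1 / 2.1
= 62.43 N/mm

62.43 N/mm


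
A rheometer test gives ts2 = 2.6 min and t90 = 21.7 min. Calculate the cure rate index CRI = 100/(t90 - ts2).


CRI = 100 / (t90 - ts2)
= 100 / (21.7 - 2.6)
= 100 / 19.1
= 5.24 min^-1

5.24 min^-1


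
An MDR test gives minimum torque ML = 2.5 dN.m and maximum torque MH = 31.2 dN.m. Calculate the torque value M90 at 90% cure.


M90 = ML + 0.9 * (MH - ML)
M90 = 2.5 + 0.9 * (31.2 - 2.5)
M90 = 2.5 + 0.9 * 28.7
M90 = 28.33 dN.m

28.33 dN.m


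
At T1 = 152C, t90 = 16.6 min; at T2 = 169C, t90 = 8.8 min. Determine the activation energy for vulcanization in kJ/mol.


T1 = 425.15 K, T2 = 442.15 K
1/T1 - 1/T2 = 9.0435e-05
ln(t1/t2) = ln(16.6/8.8) = 0.6347
Ea = 8.314 * 0.6347 / 9.0435e-05 = 58345.5667 J/mol
Ea = 58.35 kJ/mol

58.35 kJ/mol


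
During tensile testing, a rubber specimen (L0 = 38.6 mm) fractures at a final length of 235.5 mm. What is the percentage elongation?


Elongation = (Lf - L0) / L0 * 100
= (235.5 - 38.6) / 38.6 * 100
= 196.9 / 38.6 * 100
= 510.1%

510.1%


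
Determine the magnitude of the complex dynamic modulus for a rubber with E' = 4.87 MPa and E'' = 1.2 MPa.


|E*| = sqrt(E'^2 + E''^2)
= sqrt(4.87^2 + 1.2^2)
= sqrt(23.7169 + 1.4400)
= 5.016 MPa

5.016 MPa


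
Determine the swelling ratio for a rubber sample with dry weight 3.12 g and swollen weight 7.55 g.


Q = W_swollen / W_dry
Q = 7.55 / 3.12
Q = 2.42

Q = 2.42


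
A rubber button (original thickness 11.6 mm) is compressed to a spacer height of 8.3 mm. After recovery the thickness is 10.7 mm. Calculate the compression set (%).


CS = (t0 - recovered) / (t0 - ts) * 100
= (11.6 - 10.7) / (11.6 - 8.3) * 100
= 0.9 / 3.3 * 100
= 27.3%

27.3%


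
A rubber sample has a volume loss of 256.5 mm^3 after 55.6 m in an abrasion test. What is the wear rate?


Rate = volume_loss / distance
= 256.5 / 55.6
= 4.613 mm^3/m

4.613 mm^3/m


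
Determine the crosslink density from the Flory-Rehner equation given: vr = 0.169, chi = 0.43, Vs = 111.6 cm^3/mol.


ln(1 - vr) = ln(1 - 0.169) = -0.1851
Numerator = -((-0.1851) + 0.169 + 0.43 * 0.169^2) = 0.0038
Denominator = 111.6 * (0.169^(1/3) - 0.169/2) = 52.2709
nu = 0.0038 / 52.2709 = 7.3545e-05 mol/cm^3

7.3545e-05 mol/cm^3


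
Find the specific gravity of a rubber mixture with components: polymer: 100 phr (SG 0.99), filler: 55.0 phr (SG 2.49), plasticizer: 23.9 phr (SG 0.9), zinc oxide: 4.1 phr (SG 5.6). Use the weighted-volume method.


Sum of weights = 183.0
Volume contributions:
  polymer: 100/0.99 = 101.0101
  filler: 55.0/2.49 = 22.0884
  plasticizer: 23.9/0.9 = 26.5556
  zinc oxide: 4.1/5.6 = 0.7321
Sum of volumes = 150.3862
SG = 183.0 / 150.3862 = 1.217

SG = 1.217


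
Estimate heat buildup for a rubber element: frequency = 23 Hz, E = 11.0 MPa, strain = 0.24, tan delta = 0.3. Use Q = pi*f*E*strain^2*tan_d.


Q = pi * f * E * strain^2 * tan_d
= pi * 23 * 11.0 * 0.24^2 * 0.3
= pi * 23 * 11.0 * 0.0576 * 0.3
= 13.7345

Q = 13.7345


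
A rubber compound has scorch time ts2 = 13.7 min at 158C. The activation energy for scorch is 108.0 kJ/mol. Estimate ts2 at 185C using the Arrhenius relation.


Convert temperatures: T1 = 158 + 273.15 = 431.15 K, T2 = 185 + 273.15 = 458.15 K
ts2_new = 13.7 * exp(108000 / 8.314 * (1/458.15 - 1/431.15))
1/T2 - 1/T1 = -1.3669e-04
ts2_new = 2.32 min

2.32 min


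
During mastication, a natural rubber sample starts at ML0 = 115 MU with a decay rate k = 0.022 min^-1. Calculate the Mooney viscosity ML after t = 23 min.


ML = ML0 * exp(-k * t)
ML = 115 * exp(-0.022 * 23)
ML = 115 * 0.6029
ML = 69.33 MU

69.33 MU


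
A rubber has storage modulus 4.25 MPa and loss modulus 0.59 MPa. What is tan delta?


tan delta = E'' / E'
= 0.59 / 4.25
= 0.1388

tan delta = 0.1388


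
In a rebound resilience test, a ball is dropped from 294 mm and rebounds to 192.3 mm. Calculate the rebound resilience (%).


Resilience = h_rebound / h_drop * 100
= 192.3 / 294 * 100
= 65.4%

65.4%


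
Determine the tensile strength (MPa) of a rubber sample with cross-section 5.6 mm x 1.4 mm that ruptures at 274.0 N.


Area = width * thickness = 5.6 * 1.4 = 7.84 mm^2
TS = force / area = 274.0 / 7.84 = 34.95 MPa

34.95 MPa


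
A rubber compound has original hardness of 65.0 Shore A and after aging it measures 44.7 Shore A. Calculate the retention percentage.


Retention = aged / original * 100
= 44.7 / 65.0 * 100
= 68.8%

68.8%


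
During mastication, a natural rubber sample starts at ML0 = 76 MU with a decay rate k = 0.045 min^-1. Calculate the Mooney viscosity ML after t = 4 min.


ML = ML0 * exp(-k * t)
ML = 76 * exp(-0.045 * 4)
ML = 76 * 0.8353
ML = 63.48 MU

63.48 MU


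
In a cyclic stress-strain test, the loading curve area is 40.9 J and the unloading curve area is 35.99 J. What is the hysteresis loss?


Hysteresis loss = loading - unloading
= 40.9 - 35.99
= 4.91 J

4.91 J


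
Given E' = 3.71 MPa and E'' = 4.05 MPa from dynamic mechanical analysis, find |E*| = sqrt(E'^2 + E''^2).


|E*| = sqrt(E'^2 + E''^2)
= sqrt(3.71^2 + 4.05^2)
= sqrt(13.7641 + 16.4025)
= 5.492 MPa

5.492 MPa


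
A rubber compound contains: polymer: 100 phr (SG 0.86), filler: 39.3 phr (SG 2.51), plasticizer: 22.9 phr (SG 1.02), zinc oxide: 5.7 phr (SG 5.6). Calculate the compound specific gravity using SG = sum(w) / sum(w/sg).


Sum of weights = 167.9
Volume contributions:
  polymer: 100/0.86 = 116.2791
  filler: 39.3/2.51 = 15.6574
  plasticizer: 22.9/1.02 = 22.4510
  zinc oxide: 5.7/5.6 = 1.0179
Sum of volumes = 155.4053
SG = 167.9 / 155.4053 = 1.08

SG = 1.08


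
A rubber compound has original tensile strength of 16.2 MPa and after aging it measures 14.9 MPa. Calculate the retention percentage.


Retention = aged / original * 100
= 14.9 / 16.2 * 100
= 92.0%

92.0%


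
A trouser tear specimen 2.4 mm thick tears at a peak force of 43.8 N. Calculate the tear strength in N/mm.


Tear strength = force / thickness
= 43.8 / 2.4
= 18.25 N/mm

18.25 N/mm


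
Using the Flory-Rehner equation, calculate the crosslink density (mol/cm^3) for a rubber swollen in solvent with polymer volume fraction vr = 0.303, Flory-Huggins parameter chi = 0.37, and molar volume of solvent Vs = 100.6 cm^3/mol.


ln(1 - vr) = ln(1 - 0.303) = -0.3610
Numerator = -((-0.3610) + 0.303 + 0.37 * 0.303^2) = 0.0240
Denominator = 100.6 * (0.303^(1/3) - 0.303/2) = 52.3278
nu = 0.0240 / 52.3278 = 4.5866e-04 mol/cm^3

4.5866e-04 mol/cm^3


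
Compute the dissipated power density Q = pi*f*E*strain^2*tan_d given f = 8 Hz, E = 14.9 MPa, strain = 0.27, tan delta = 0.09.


Q = pi * f * E * strain^2 * tan_d
= pi * 8 * 14.9 * 0.27^2 * 0.09
= pi * 8 * 14.9 * 0.0729 * 0.09
= 2.4569

Q = 2.4569


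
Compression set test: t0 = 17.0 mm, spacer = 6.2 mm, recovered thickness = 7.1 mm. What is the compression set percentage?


CS = (t0 - recovered) / (t0 - ts) * 100
= (17.0 - 7.1) / (17.0 - 6.2) * 100
= 9.9 / 10.8 * 100
= 91.7%

91.7%


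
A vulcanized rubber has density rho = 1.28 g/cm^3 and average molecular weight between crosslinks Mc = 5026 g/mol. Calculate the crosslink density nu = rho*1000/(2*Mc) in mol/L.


nu = rho * 1000 / (2 * Mc)
nu = 1.28 * 1000 / (2 * 5026)
nu = 1280.0 / 10052
nu = 0.1273 mol/L

0.1273 mol/L


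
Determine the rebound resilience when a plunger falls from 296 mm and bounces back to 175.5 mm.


Resilience = h_rebound / h_drop * 100
= 175.5 / 296 * 100
= 59.3%

59.3%


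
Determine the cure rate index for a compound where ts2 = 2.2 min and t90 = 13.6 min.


CRI = 100 / (t90 - ts2)
= 100 / (13.6 - 2.2)
= 100 / 11.4
= 8.77 min^-1

8.77 min^-1


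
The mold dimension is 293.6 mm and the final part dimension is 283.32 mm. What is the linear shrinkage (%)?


Shrinkage = (mold - part) / mold * 100
= (293.6 - 283.32) / 293.6 * 100
= 10.28 / 293.6 * 100
= 3.5%

3.5%


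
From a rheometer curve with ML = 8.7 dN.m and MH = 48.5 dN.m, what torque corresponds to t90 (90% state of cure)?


M90 = ML + 0.9 * (MH - ML)
M90 = 8.7 + 0.9 * (48.5 - 8.7)
M90 = 8.7 + 0.9 * 39.8
M90 = 44.52 dN.m

44.52 dN.m


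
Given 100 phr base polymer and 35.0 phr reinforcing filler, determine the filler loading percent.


Filler % = filler / (rubber + filler) * 100
= 35.0 / (100 + 35.0) * 100
= 35.0 / 135.0 * 100
= 25.93%

25.93%


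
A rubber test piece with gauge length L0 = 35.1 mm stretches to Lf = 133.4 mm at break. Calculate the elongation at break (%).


Elongation = (Lf - L0) / L0 * 100
= (133.4 - 35.1) / 35.1 * 100
= 98.3 / 35.1 * 100
= 280.1%

280.1%


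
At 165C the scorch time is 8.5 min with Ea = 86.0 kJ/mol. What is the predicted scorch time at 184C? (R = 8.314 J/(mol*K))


Convert temperatures: T1 = 165 + 273.15 = 438.15 K, T2 = 184 + 273.15 = 457.15 K
ts2_new = 8.5 * exp(86000 / 8.314 * (1/457.15 - 1/438.15))
1/T2 - 1/T1 = -9.4858e-05
ts2_new = 3.19 min

3.19 min


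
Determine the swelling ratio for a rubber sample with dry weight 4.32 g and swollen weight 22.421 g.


Q = W_swollen / W_dry
Q = 22.421 / 4.32
Q = 5.19

Q = 5.19


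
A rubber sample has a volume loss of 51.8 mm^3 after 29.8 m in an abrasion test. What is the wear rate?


Rate = volume_loss / distance
= 51.8 / 29.8
= 1.738 mm^3/m

1.738 mm^3/m


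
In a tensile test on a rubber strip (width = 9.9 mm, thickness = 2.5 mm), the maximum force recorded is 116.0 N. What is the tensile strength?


Area = width * thickness = 9.9 * 2.5 = 24.75 mm^2
TS = force / area = 116.0 / 24.75 = 4.69 MPa

4.69 MPa


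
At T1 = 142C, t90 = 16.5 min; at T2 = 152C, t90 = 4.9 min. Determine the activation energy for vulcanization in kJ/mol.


T1 = 415.15 K, T2 = 425.15 K
1/T1 - 1/T2 = 5.6657e-05
ln(t1/t2) = ln(16.5/4.9) = 1.2141
Ea = 8.314 * 1.2141 / 5.6657e-05 = 178164.3101 J/mol
Ea = 178.16 kJ/mol

178.16 kJ/mol


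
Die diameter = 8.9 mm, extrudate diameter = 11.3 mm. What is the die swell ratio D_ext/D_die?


Die swell ratio = D_extrudate / D_die
= 11.3 / 8.9
= 1.27

Die swell = 1.27


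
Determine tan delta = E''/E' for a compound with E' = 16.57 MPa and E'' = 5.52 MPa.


tan delta = E'' / E'
= 5.52 / 16.57
= 0.3331

tan delta = 0.3331


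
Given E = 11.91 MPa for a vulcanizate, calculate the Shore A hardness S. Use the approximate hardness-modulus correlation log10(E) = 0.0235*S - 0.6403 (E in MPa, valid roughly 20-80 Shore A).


log10(E) = 0.0235*S - 0.6403  =>  S = (log10(E) + 0.6403) / 0.0235
log10(11.91) = 1.075912
S = (1.075912 + 0.6403) / 0.0235 = 1.716212 / 0.0235
S = 73.0

Shore A = 73.0


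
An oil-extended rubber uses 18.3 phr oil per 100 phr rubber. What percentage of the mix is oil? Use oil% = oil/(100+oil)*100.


Oil % = oil / (100 + oil) * 100
= 18.3 / (100 + 18.3) * 100
= 18.3 / 118.3 * 100
= 15.47%

15.47%


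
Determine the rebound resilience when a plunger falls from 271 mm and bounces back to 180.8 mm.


Resilience = h_rebound / h_drop * 100
= 180.8 / 271 * 100
= 66.7%

66.7%


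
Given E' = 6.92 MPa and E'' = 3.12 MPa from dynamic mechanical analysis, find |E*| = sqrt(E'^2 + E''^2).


|E*| = sqrt(E'^2 + E''^2)
= sqrt(6.92^2 + 3.12^2)
= sqrt(47.8864 + 9.7344)
= 7.591 MPa

7.591 MPa


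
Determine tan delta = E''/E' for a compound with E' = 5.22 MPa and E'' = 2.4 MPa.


tan delta = E'' / E'
= 2.4 / 5.22
= 0.4598

tan delta = 0.4598


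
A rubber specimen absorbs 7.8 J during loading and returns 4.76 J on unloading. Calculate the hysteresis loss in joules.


Hysteresis loss = loading - unloading
= 7.8 - 4.76
= 3.04 J

3.04 J


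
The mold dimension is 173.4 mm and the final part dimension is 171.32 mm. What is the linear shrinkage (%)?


Shrinkage = (mold - part) / mold * 100
= (173.4 - 171.32) / 173.4 * 100
= 2.08 / 173.4 * 100
= 1.2%

1.2%


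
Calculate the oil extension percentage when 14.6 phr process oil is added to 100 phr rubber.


Oil % = oil / (100 + oil) * 100
= 14.6 / (100 + 14.6) * 100
= 14.6 / 114.6 * 100
= 12.74%

12.74%


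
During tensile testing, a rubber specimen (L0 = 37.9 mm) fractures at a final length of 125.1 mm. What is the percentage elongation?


Elongation = (Lf - L0) / L0 * 100
= (125.1 - 37.9) / 37.9 * 100
= 87.2 / 37.9 * 100
= 230.1%

230.1%


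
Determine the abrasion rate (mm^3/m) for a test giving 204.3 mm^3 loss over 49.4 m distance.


Rate = volume_loss / distance
= 204.3 / 49.4
= 4.136 mm^3/m

4.136 mm^3/m


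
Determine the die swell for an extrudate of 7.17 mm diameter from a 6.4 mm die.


Die swell ratio = D_extrudate / D_die
= 7.17 / 6.4
= 1.12

Die swell = 1.12


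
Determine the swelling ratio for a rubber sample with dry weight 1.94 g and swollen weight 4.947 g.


Q = W_swollen / W_dry
Q = 4.947 / 1.94
Q = 2.55

Q = 2.55


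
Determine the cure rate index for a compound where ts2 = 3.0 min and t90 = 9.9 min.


CRI = 100 / (t90 - ts2)
= 100 / (9.9 - 3.0)
= 100 / 6.9
= 14.49 min^-1

14.49 min^-1


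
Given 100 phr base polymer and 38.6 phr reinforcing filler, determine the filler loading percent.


Filler % = filler / (rubber + filler) * 100
= 38.6 / (100 + 38.6) * 100
= 38.6 / 138.6 * 100
= 27.85%

27.85%


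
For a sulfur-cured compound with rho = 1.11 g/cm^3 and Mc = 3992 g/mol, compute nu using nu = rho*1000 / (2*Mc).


nu = rho * 1000 / (2 * Mc)
nu = 1.11 * 1000 / (2 * 3992)
nu = 1110.0 / 7984
nu = 0.1390 mol/L

0.1390 mol/L


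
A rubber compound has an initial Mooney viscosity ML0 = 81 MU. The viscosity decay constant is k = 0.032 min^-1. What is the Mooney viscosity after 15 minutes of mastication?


ML = ML0 * exp(-k * t)
ML = 81 * exp(-0.032 * 15)
ML = 81 * 0.6188
ML = 50.12 MU

50.12 MU


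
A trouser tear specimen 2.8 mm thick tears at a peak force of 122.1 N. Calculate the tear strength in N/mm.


Tear strength = force / thickness
= 122.1 / 2.8
= 43.61 N/mm

43.61 N/mm


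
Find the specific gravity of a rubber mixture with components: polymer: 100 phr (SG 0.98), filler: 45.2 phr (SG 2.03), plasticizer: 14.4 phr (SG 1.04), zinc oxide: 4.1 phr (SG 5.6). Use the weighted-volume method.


Sum of weights = 163.7
Volume contributions:
  polymer: 100/0.98 = 102.0408
  filler: 45.2/2.03 = 22.2660
  plasticizer: 14.4/1.04 = 13.8462
  zinc oxide: 4.1/5.6 = 0.7321
Sum of volumes = 138.8851
SG = 163.7 / 138.8851 = 1.179

SG = 1.179


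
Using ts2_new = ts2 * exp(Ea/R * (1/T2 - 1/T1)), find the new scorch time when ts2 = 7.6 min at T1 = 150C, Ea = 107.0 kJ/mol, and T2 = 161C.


Convert temperatures: T1 = 150 + 273.15 = 423.15 K, T2 = 161 + 273.15 = 434.15 K
ts2_new = 7.6 * exp(107000 / 8.314 * (1/434.15 - 1/423.15))
1/T2 - 1/T1 = -5.9877e-05
ts2_new = 3.52 min

3.52 min


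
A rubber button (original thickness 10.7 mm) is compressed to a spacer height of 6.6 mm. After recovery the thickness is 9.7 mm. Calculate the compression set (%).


CS = (t0 - recovered) / (t0 - ts) * 100
= (10.7 - 9.7) / (10.7 - 6.6) * 100
= 1.0 / 4.1 * 100
= 24.4%

24.4%


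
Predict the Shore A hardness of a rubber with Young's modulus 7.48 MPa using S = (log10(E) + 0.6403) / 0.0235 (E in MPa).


log10(E) = 0.0235*S - 0.6403  =>  S = (log10(E) + 0.6403) / 0.0235
log10(7.48) = 0.873902
S = (0.873902 + 0.6403) / 0.0235 = 1.514202 / 0.0235
S = 64.4

Shore A = 64.4


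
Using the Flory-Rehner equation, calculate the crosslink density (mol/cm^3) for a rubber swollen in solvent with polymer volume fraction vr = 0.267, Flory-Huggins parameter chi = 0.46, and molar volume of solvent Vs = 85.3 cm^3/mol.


ln(1 - vr) = ln(1 - 0.267) = -0.3106
Numerator = -((-0.3106) + 0.267 + 0.46 * 0.267^2) = 0.0108
Denominator = 85.3 * (0.267^(1/3) - 0.267/2) = 43.5395
nu = 0.0108 / 43.5395 = 2.4843e-04 mol/cm^3

2.4843e-04 mol/cm^3


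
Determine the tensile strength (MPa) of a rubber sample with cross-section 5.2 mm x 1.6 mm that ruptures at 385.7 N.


Area = width * thickness = 5.2 * 1.6 = 8.32 mm^2
TS = force / area = 385.7 / 8.32 = 46.36 MPa

46.36 MPa


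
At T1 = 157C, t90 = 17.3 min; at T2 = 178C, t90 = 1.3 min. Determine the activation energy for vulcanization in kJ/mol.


T1 = 430.15 K, T2 = 451.15 K
1/T1 - 1/T2 = 1.0821e-04
ln(t1/t2) = ln(17.3/1.3) = 2.5883
Ea = 8.314 * 2.5883 / 1.0821e-04 = 198862.6918 J/mol
Ea = 198.86 kJ/mol

198.86 kJ/mol


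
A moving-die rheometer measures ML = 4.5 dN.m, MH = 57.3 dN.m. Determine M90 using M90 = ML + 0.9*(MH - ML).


M90 = ML + 0.9 * (MH - ML)
M90 = 4.5 + 0.9 * (57.3 - 4.5)
M90 = 4.5 + 0.9 * 52.8
M90 = 52.02 dN.m

52.02 dN.m


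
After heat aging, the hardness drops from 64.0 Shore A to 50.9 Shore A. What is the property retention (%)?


Retention = aged / original * 100
= 50.9 / 64.0 * 100
= 79.5%

79.5%


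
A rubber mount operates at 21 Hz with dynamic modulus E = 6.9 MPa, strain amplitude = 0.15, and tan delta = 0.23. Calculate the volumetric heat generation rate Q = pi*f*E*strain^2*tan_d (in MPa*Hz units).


Q = pi * f * E * strain^2 * tan_d
= pi * 21 * 6.9 * 0.15^2 * 0.23
= pi * 21 * 6.9 * 0.0225 * 0.23
= 2.3557

Q = 2.3557


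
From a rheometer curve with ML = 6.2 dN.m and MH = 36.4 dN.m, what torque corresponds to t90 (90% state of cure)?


M90 = ML + 0.9 * (MH - ML)
M90 = 6.2 + 0.9 * (36.4 - 6.2)
M90 = 6.2 + 0.9 * 30.2
M90 = 33.38 dN.m

33.38 dN.m


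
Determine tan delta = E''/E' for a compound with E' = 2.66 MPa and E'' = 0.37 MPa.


tan delta = E'' / E'
= 0.37 / 2.66
= 0.1391

tan delta = 0.1391


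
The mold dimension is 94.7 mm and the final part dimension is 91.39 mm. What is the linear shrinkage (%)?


Shrinkage = (mold - part) / mold * 100
= (94.7 - 91.39) / 94.7 * 100
= 3.31 / 94.7 * 100
= 3.5%

3.5%


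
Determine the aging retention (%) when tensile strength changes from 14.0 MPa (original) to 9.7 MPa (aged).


Retention = aged / original * 100
= 9.7 / 14.0 * 100
= 69.3%

69.3%


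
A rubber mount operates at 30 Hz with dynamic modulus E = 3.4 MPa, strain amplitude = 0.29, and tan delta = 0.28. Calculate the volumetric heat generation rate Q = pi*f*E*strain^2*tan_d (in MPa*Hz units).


Q = pi * f * E * strain^2 * tan_d
= pi * 30 * 3.4 * 0.29^2 * 0.28
= pi * 30 * 3.4 * 0.0841 * 0.28
= 7.5458

Q = 7.5458


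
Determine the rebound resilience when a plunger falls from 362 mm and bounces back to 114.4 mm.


Resilience = h_rebound / h_drop * 100
= 114.4 / 362 * 100
= 31.6%

31.6%


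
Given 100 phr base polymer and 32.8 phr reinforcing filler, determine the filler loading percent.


Filler % = filler / (rubber + filler) * 100
= 32.8 / (100 + 32.8) * 100
= 32.8 / 132.8 * 100
= 24.7%

24.7%
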